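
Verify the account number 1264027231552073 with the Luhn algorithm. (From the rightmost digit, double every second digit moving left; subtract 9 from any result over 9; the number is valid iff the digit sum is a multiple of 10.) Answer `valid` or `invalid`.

invalid

From the right, keep odd positions and double even positions (subtract 9 from any doubled value over 9):
  doubled (positions 2,4,...): 5 4 1 6 5 0 3 2 → sum 26
  kept (positions 1,3,...): 3 0 5 1 2 2 4 2 → sum 19
Total = 45.
45 mod 10 = 5, so the number is invalid.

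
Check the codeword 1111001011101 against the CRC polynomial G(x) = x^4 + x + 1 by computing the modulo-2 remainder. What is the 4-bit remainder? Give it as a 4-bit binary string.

Modulo-2 division of 1111001011101 by 10011:
  pos 0: 11110 XOR 10011 = 01101
  pos 1: 11010 XOR 10011 = 01001
  pos 2: 10011 XOR 10011 = 00000
  pos 8: 11101 XOR 10011 = 01110
Remainder = 1110 (nonzero — an error is detected).

1110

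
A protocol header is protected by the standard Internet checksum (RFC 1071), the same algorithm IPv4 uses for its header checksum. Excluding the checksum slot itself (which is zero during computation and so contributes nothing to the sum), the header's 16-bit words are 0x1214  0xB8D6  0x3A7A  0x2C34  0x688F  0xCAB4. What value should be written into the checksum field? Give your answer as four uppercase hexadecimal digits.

One's-complement addition (fold any carry out of bit 15 back into bit 0):
  0x1214 + 0xB8D6 = 0x0CAEA
  0xCAEA + 0x3A7A = 0x10564 → wrap carry → 0x0565
  0x0565 + 0x2C34 = 0x03199
  0x3199 + 0x688F = 0x09A28
  0x9A28 + 0xCAB4 = 0x164DC → wrap carry → 0x64DD
One's-complement sum = 0x64DD.
Checksum = ~0x64DD & 0xFFFF = 0x9B22.

9B22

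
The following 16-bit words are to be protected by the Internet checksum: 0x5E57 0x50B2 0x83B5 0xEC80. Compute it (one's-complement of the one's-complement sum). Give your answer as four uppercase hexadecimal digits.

E0BF

One's-complement addition (fold any carry out of bit 15 back into bit 0):
  0x5E57 + 0x50B2 = 0x0AF09
  0xAF09 + 0x83B5 = 0x132BE → wrap carry → 0x32BF
  0x32BF + 0xEC80 = 0x11F3F → wrap carry → 0x1F40
One's-complement sum = 0x1F40.
Checksum = ~0x1F40 & 0xFFFF = 0xE0BF.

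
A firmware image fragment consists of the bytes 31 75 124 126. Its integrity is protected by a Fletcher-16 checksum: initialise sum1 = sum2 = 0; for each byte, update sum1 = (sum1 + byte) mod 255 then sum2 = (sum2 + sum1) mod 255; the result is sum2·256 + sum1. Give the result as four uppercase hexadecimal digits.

Running sums (mod 255):
  after byte 0 (31): sum1=31, sum2=31
  after byte 1 (75): sum1=106, sum2=137
  after byte 2 (124): sum1=230, sum2=112
  after byte 3 (126): sum1=101, sum2=213
Checksum = sum2·256 + sum1 = 213·256 + 101 = 54629 = 0xD565.

D565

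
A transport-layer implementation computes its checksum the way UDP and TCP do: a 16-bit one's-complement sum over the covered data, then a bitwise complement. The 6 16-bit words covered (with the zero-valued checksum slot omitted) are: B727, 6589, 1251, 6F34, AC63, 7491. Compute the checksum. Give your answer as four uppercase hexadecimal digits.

40D4

One's-complement addition (fold any carry out of bit 15 back into bit 0):
  0xB727 + 0x6589 = 0x11CB0 → wrap carry → 0x1CB1
  0x1CB1 + 0x1251 = 0x02F02
  0x2F02 + 0x6F34 = 0x09E36
  0x9E36 + 0xAC63 = 0x14A99 → wrap carry → 0x4A9A
  0x4A9A + 0x7491 = 0x0BF2B
One's-complement sum = 0xBF2B.
Checksum = ~0xBF2B & 0xFFFF = 0x40D4.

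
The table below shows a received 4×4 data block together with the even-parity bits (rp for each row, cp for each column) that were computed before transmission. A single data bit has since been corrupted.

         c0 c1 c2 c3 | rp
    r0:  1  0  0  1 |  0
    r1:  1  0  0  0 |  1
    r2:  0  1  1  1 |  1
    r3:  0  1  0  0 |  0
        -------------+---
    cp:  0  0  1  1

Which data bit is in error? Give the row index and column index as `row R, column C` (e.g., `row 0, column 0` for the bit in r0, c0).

row 3, column 3

Recompute each row's even parity and compare to rp:
  r0: data parity 0, sent rp 0 → ok
  r1: data parity 1, sent rp 1 → ok
  r2: data parity 1, sent rp 1 → ok
  r3: data parity 1, sent rp 0 → mismatch
Recompute each column's even parity and compare to cp:
  c0: data parity 0, sent cp 0 → ok
  c1: data parity 0, sent cp 0 → ok
  c2: data parity 1, sent cp 1 → ok
  c3: data parity 0, sent cp 1 → mismatch
Exactly one row (r3) and one column (c3) fail → the flipped bit is at their intersection.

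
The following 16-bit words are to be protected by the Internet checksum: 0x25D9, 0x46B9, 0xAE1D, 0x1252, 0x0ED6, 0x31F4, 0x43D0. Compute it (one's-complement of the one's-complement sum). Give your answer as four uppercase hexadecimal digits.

4E63

One's-complement addition (fold any carry out of bit 15 back into bit 0):
  0x25D9 + 0x46B9 = 0x06C92
  0x6C92 + 0xAE1D = 0x11AAF → wrap carry → 0x1AB0
  0x1AB0 + 0x1252 = 0x02D02
  0x2D02 + 0x0ED6 = 0x03BD8
  0x3BD8 + 0x31F4 = 0x06DCC
  0x6DCC + 0x43D0 = 0x0B19C
One's-complement sum = 0xB19C.
Checksum = ~0xB19C & 0xFFFF = 0x4E63.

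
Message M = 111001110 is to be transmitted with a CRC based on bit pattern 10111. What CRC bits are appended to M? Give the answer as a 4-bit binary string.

Append 4 zeros: 1110011100000. Divide by 10111 (XOR where the leading bit is 1):
  pos 0: 11100 XOR 10111 = 01011
  pos 1: 10111 XOR 10111 = 00000
  pos 6: 11000 XOR 10111 = 01111
  pos 7: 11110 XOR 10111 = 01001
  pos 8: 10010 XOR 10111 = 00101
Remainder (last 4 bits) = 0101. This is the CRC / FCS.

0101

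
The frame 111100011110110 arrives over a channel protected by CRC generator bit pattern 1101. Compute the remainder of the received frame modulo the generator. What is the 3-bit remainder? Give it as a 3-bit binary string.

110

Modulo-2 division of 111100011110110 by 1101:
  pos 0: 1111 XOR 1101 = 0010
  pos 2: 1000 XOR 1101 = 0101
  pos 3: 1010 XOR 1101 = 0111
  pos 4: 1111 XOR 1101 = 0010
  pos 6: 1011 XOR 1101 = 0110
  pos 7: 1101 XOR 1101 = 0000
Remainder = 110 (nonzero — an error is detected).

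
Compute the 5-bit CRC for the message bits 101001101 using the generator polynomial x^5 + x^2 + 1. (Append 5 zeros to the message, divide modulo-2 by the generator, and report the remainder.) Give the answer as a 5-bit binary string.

Append 5 zeros: 10100110100000. Divide by 100101 (XOR where the leading bit is 1):
  pos 0: 101001 XOR 100101 = 001100
  pos 2: 110010 XOR 100101 = 010111
  pos 3: 101111 XOR 100101 = 001010
  pos 5: 101000 XOR 100101 = 001101
  pos 7: 110100 XOR 100101 = 010001
  pos 8: 100010 XOR 100101 = 000111
Remainder (last 5 bits) = 00111. This is the CRC / FCS.

00111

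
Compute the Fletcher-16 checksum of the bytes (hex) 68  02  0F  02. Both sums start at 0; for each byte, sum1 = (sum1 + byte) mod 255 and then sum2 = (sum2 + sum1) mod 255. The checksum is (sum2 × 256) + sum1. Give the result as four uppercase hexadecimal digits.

Running sums (mod 255):
  after byte 0 (68): sum1=104, sum2=104
  after byte 1 (02): sum1=106, sum2=210
  after byte 2 (0F): sum1=121, sum2=76
  after byte 3 (02): sum1=123, sum2=199
Checksum = sum2·256 + sum1 = 199·256 + 123 = 51067 = 0xC77B.

C77B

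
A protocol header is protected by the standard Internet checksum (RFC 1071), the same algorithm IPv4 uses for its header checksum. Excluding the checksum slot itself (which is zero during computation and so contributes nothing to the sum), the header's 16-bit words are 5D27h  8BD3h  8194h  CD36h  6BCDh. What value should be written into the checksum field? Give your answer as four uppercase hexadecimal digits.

One's-complement addition (fold any carry out of bit 15 back into bit 0):
  0x5D27 + 0x8BD3 = 0x0E8FA
  0xE8FA + 0x8194 = 0x16A8E → wrap carry → 0x6A8F
  0x6A8F + 0xCD36 = 0x137C5 → wrap carry → 0x37C6
  0x37C6 + 0x6BCD = 0x0A393
One's-complement sum = 0xA393.
Checksum = ~0xA393 & 0xFFFF = 0x5C6C.

5C6C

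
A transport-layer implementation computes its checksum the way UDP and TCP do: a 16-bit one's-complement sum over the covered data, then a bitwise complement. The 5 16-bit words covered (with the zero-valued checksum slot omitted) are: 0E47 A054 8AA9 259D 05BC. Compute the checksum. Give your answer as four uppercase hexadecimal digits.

9B61

One's-complement addition (fold any carry out of bit 15 back into bit 0):
  0x0E47 + 0xA054 = 0x0AE9B
  0xAE9B + 0x8AA9 = 0x13944 → wrap carry → 0x3945
  0x3945 + 0x259D = 0x05EE2
  0x5EE2 + 0x05BC = 0x0649E
One's-complement sum = 0x649E.
Checksum = ~0x649E & 0xFFFF = 0x9B61.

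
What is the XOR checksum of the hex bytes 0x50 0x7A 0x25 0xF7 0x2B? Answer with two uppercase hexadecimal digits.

XOR the bytes together:
  start with 0x50
  0x50 ⊕ 0x7A = 0x2A
  0x2A ⊕ 0x25 = 0x0F
  0x0F ⊕ 0xF7 = 0xF8
  0xF8 ⊕ 0x2B = 0xD3

D3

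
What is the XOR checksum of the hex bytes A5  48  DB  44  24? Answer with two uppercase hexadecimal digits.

XOR the bytes together:
  start with 0xA5
  0xA5 ⊕ 0x48 = 0xED
  0xED ⊕ 0xDB = 0x36
  0x36 ⊕ 0x44 = 0x72
  0x72 ⊕ 0x24 = 0x56

56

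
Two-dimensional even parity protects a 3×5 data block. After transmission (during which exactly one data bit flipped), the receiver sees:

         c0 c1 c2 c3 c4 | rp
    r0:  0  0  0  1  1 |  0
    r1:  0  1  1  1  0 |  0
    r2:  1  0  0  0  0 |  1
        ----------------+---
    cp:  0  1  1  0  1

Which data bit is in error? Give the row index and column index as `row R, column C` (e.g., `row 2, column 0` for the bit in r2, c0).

row 1, column 0

Recompute each row's even parity and compare to rp:
  r0: data parity 0, sent rp 0 → ok
  r1: data parity 1, sent rp 0 → mismatch
  r2: data parity 1, sent rp 1 → ok
Recompute each column's even parity and compare to cp:
  c0: data parity 1, sent cp 0 → mismatch
  c1: data parity 1, sent cp 1 → ok
  c2: data parity 1, sent cp 1 → ok
  c3: data parity 0, sent cp 0 → ok
  c4: data parity 1, sent cp 1 → ok
Exactly one row (r1) and one column (c0) fail → the flipped bit is at their intersection.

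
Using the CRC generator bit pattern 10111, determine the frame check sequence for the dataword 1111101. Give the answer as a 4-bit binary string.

Append 4 zeros: 11111010000. Divide by 10111 (XOR where the leading bit is 1):
  pos 0: 11111 XOR 10111 = 01000
  pos 1: 10000 XOR 10111 = 00111
  pos 3: 11110 XOR 10111 = 01001
  pos 4: 10010 XOR 10111 = 00101
  pos 6: 10100 XOR 10111 = 00011
Remainder (last 4 bits) = 0011. This is the CRC / FCS.

0011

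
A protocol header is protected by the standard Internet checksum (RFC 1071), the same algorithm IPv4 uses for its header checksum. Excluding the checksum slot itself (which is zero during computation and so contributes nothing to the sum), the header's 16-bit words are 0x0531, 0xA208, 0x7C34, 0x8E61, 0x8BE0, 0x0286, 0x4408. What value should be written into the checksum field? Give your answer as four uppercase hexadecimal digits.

One's-complement addition (fold any carry out of bit 15 back into bit 0):
  0x0531 + 0xA208 = 0x0A739
  0xA739 + 0x7C34 = 0x1236D → wrap carry → 0x236E
  0x236E + 0x8E61 = 0x0B1CF
  0xB1CF + 0x8BE0 = 0x13DAF → wrap carry → 0x3DB0
  0x3DB0 + 0x0286 = 0x04036
  0x4036 + 0x4408 = 0x0843E
One's-complement sum = 0x843E.
Checksum = ~0x843E & 0xFFFF = 0x7BC1.

7BC1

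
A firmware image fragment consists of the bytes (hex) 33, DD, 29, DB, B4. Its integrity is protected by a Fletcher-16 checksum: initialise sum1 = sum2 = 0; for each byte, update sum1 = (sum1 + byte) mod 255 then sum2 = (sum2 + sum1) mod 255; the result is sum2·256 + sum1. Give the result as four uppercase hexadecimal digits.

5FCA

Running sums (mod 255):
  after byte 0 (33): sum1=51, sum2=51
  after byte 1 (DD): sum1=17, sum2=68
  after byte 2 (29): sum1=58, sum2=126
  after byte 3 (DB): sum1=22, sum2=148
  after byte 4 (B4): sum1=202, sum2=95
Checksum = sum2·256 + sum1 = 95·256 + 202 = 24522 = 0x5FCA.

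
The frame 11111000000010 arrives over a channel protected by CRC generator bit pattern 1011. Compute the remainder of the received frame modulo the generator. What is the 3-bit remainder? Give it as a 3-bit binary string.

001

Modulo-2 division of 11111000000010 by 1011:
  pos 0: 1111 XOR 1011 = 0100
  pos 1: 1001 XOR 1011 = 0010
  pos 3: 1000 XOR 1011 = 0011
  pos 5: 1100 XOR 1011 = 0111
  pos 6: 1110 XOR 1011 = 0101
  pos 7: 1010 XOR 1011 = 0001
  pos 10: 1010 XOR 1011 = 0001
Remainder = 001 (nonzero — an error is detected).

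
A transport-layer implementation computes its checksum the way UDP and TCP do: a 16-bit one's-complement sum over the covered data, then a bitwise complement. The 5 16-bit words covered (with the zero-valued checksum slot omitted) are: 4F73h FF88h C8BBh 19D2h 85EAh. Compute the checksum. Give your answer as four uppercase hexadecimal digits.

488B

One's-complement addition (fold any carry out of bit 15 back into bit 0):
  0x4F73 + 0xFF88 = 0x14EFB → wrap carry → 0x4EFC
  0x4EFC + 0xC8BB = 0x117B7 → wrap carry → 0x17B8
  0x17B8 + 0x19D2 = 0x0318A
  0x318A + 0x85EA = 0x0B774
One's-complement sum = 0xB774.
Checksum = ~0xB774 & 0xFFFF = 0x488B.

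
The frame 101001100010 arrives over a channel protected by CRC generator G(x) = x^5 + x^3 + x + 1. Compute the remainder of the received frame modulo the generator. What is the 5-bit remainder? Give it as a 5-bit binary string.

Modulo-2 division of 101001100010 by 101011:
  pos 0: 101001 XOR 101011 = 000010
  pos 4: 101000 XOR 101011 = 000011
Remainder = 01110 (nonzero — an error is detected).

01110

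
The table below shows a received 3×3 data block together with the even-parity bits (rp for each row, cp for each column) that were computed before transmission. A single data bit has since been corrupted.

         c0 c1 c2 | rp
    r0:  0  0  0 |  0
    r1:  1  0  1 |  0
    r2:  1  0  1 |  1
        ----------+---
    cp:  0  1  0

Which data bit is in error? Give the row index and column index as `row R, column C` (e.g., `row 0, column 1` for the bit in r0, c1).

Recompute each row's even parity and compare to rp:
  r0: data parity 0, sent rp 0 → ok
  r1: data parity 0, sent rp 0 → ok
  r2: data parity 0, sent rp 1 → mismatch
Recompute each column's even parity and compare to cp:
  c0: data parity 0, sent cp 0 → ok
  c1: data parity 0, sent cp 1 → mismatch
  c2: data parity 0, sent cp 0 → ok
Exactly one row (r2) and one column (c1) fail → the flipped bit is at their intersection.

row 2, column 1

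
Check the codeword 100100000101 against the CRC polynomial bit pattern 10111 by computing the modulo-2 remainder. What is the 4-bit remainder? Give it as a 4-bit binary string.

Modulo-2 division of 100100000101 by 10111:
  pos 0: 10010 XOR 10111 = 00101
  pos 2: 10100 XOR 10111 = 00011
  pos 5: 11001 XOR 10111 = 01110
  pos 6: 11100 XOR 10111 = 01011
  pos 7: 10111 XOR 10111 = 00000
Remainder = 0000 (zero — the frame passes the CRC check).

0000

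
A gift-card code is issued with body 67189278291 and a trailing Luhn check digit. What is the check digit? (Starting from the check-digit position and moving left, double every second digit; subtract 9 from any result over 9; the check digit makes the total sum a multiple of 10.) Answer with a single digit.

Partial digits right→left: 1 9 2 8 7 2 9 8 1 7 6
Double every second digit counting from the check-digit position (so the 1st, 3rd, 5th, ... of the partial from the right).
  doubled (with −9 where >9): 2 4 5 9 2 3 → sum 25
  kept as-is: 9 8 2 8 7 → sum 34
Total = 25 + 34 = 59.
Check digit = (10 − (59 mod 10)) mod 10 = 1.

1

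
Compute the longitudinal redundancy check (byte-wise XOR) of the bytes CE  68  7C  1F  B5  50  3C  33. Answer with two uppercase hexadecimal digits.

2F

XOR the bytes together:
  start with 0xCE
  0xCE ⊕ 0x68 = 0xA6
  0xA6 ⊕ 0x7C = 0xDA
  0xDA ⊕ 0x1F = 0xC5
  0xC5 ⊕ 0xB5 = 0x70
  0x70 ⊕ 0x50 = 0x20
  0x20 ⊕ 0x3C = 0x1C
  0x1C ⊕ 0x33 = 0x2F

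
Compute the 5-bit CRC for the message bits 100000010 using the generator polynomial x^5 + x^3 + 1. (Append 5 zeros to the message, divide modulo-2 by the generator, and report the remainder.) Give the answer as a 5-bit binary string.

Append 5 zeros: 10000001000000. Divide by 101001 (XOR where the leading bit is 1):
  pos 0: 100000 XOR 101001 = 001001
  pos 2: 100101 XOR 101001 = 001100
  pos 4: 110000 XOR 101001 = 011001
  pos 5: 110010 XOR 101001 = 011011
  pos 6: 110110 XOR 101001 = 011111
  pos 7: 111110 XOR 101001 = 010111
  pos 8: 101110 XOR 101001 = 000111
Remainder (last 5 bits) = 00111. This is the CRC / FCS.

00111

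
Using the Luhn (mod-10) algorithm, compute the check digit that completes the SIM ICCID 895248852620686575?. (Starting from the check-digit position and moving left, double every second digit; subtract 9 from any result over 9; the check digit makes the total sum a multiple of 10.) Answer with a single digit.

9

Partial digits right→left: 5 7 5 6 8 6 0 2 6 2 5 8 8 4 2 5 9 8
Double every second digit counting from the check-digit position (so the 1st, 3rd, 5th, ... of the partial from the right).
  doubled (with −9 where >9): 1 1 7 0 3 1 7 4 9 → sum 33
  kept as-is: 7 6 6 2 2 8 4 5 8 → sum 48
Total = 33 + 48 = 81.
Check digit = (10 − (81 mod 10)) mod 10 = 9.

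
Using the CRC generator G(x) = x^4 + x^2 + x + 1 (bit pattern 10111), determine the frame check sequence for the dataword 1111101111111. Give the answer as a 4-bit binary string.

1111

Append 4 zeros: 11111011111110000. Divide by 10111 (XOR where the leading bit is 1):
  pos 0: 11111 XOR 10111 = 01000
  pos 1: 10000 XOR 10111 = 00111
  pos 3: 11111 XOR 10111 = 01000
  pos 4: 10001 XOR 10111 = 00110
  pos 6: 11011 XOR 10111 = 01100
  pos 7: 11001 XOR 10111 = 01110
  pos 8: 11101 XOR 10111 = 01010
  pos 9: 10100 XOR 10111 = 00011
  pos 12: 11000 XOR 10111 = 01111
Remainder (last 4 bits) = 1111. This is the CRC / FCS.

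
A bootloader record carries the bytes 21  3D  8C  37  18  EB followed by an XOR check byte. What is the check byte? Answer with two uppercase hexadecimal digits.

XOR the bytes together:
  start with 0x21
  0x21 ⊕ 0x3D = 0x1C
  0x1C ⊕ 0x8C = 0x90
  0x90 ⊕ 0x37 = 0xA7
  0xA7 ⊕ 0x18 = 0xBF
  0xBF ⊕ 0xEB = 0x54

54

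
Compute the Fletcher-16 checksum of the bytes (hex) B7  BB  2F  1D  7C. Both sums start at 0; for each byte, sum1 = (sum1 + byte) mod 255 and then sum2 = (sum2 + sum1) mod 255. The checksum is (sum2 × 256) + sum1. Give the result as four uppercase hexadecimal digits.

Running sums (mod 255):
  after byte 0 (B7): sum1=183, sum2=183
  after byte 1 (BB): sum1=115, sum2=43
  after byte 2 (2F): sum1=162, sum2=205
  after byte 3 (1D): sum1=191, sum2=141
  after byte 4 (7C): sum1=60, sum2=201
Checksum = sum2·256 + sum1 = 201·256 + 60 = 51516 = 0xC93C.

C93C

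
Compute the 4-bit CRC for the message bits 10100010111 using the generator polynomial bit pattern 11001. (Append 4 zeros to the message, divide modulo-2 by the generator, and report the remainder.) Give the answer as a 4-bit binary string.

1100

Append 4 zeros: 101000101110000. Divide by 11001 (XOR where the leading bit is 1):
  pos 0: 10100 XOR 11001 = 01101
  pos 1: 11010 XOR 11001 = 00011
  pos 4: 11101 XOR 11001 = 00100
  pos 6: 10011 XOR 11001 = 01010
  pos 7: 10100 XOR 11001 = 01101
  pos 8: 11010 XOR 11001 = 00011
Remainder (last 4 bits) = 1100. This is the CRC / FCS.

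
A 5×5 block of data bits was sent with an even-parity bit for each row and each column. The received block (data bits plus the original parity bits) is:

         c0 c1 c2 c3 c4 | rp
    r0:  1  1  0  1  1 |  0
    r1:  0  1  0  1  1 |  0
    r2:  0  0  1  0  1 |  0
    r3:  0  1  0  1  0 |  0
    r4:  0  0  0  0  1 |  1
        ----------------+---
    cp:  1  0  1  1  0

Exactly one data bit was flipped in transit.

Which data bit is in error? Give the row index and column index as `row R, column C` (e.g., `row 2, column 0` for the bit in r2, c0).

row 1, column 1

Recompute each row's even parity and compare to rp:
  r0: data parity 0, sent rp 0 → ok
  r1: data parity 1, sent rp 0 → mismatch
  r2: data parity 0, sent rp 0 → ok
  r3: data parity 0, sent rp 0 → ok
  r4: data parity 1, sent rp 1 → ok
Recompute each column's even parity and compare to cp:
  c0: data parity 1, sent cp 1 → ok
  c1: data parity 1, sent cp 0 → mismatch
  c2: data parity 1, sent cp 1 → ok
  c3: data parity 1, sent cp 1 → ok
  c4: data parity 0, sent cp 0 → ok
Exactly one row (r1) and one column (c1) fail → the flipped bit is at their intersection.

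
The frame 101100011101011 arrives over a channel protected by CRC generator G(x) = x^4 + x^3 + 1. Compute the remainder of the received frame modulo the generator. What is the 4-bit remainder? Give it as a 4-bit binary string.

Modulo-2 division of 101100011101011 by 11001:
  pos 0: 10110 XOR 11001 = 01111
  pos 1: 11110 XOR 11001 = 00111
  pos 3: 11101 XOR 11001 = 00100
  pos 5: 10011 XOR 11001 = 01010
  pos 6: 10100 XOR 11001 = 01101
  pos 7: 11011 XOR 11001 = 00010
  pos 10: 10011 XOR 11001 = 01010
Remainder = 1010 (nonzero — an error is detected).

1010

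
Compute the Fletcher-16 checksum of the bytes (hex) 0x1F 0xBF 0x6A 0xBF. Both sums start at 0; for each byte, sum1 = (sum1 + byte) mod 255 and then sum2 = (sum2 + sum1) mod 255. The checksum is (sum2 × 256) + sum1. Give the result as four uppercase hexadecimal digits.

5009

Running sums (mod 255):
  after byte 0 (0x1F): sum1=31, sum2=31
  after byte 1 (0xBF): sum1=222, sum2=253
  after byte 2 (0x6A): sum1=73, sum2=71
  after byte 3 (0xBF): sum1=9, sum2=80
Checksum = sum2·256 + sum1 = 80·256 + 9 = 20489 = 0x5009.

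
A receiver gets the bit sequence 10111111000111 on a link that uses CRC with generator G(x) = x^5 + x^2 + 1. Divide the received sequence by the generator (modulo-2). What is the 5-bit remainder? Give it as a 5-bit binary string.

00100

Modulo-2 division of 10111111000111 by 100101:
  pos 0: 101111 XOR 100101 = 001010
  pos 2: 101011 XOR 100101 = 001110
  pos 4: 111000 XOR 100101 = 011101
  pos 5: 111010 XOR 100101 = 011111
  pos 6: 111111 XOR 100101 = 011010
  pos 7: 110101 XOR 100101 = 010000
  pos 8: 100001 XOR 100101 = 000100
Remainder = 00100 (nonzero — an error is detected).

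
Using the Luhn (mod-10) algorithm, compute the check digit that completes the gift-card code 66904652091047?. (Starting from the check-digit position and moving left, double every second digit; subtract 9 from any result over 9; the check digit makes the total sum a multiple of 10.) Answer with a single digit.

Partial digits right→left: 7 4 0 1 9 0 2 5 6 4 0 9 6 6
Double every second digit counting from the check-digit position (so the 1st, 3rd, 5th, ... of the partial from the right).
  doubled (with −9 where >9): 5 0 9 4 3 0 3 → sum 24
  kept as-is: 4 1 0 5 4 9 6 → sum 29
Total = 24 + 29 = 53.
Check digit = (10 − (53 mod 10)) mod 10 = 7.

7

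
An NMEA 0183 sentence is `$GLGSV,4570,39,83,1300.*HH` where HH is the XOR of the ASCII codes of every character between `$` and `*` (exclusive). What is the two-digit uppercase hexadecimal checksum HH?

62

XOR the ASCII codes of the payload characters:
  'G' = 0x47 → acc = 0x47
  'L' = 0x4C → acc = 0x0B
  'G' = 0x47 → acc = 0x4C
  'S' = 0x53 → acc = 0x1F
  'V' = 0x56 → acc = 0x49
  ',' = 0x2C → acc = 0x65
  '4' = 0x34 → acc = 0x51
  '5' = 0x35 → acc = 0x64
  '7' = 0x37 → acc = 0x53
  '0' = 0x30 → acc = 0x63
  ',' = 0x2C → acc = 0x4F
  '3' = 0x33 → acc = 0x7C
  '9' = 0x39 → acc = 0x45
  ',' = 0x2C → acc = 0x69
  '8' = 0x38 → acc = 0x51
  '3' = 0x33 → acc = 0x62
  ',' = 0x2C → acc = 0x4E
  '1' = 0x31 → acc = 0x7F
  '3' = 0x33 → acc = 0x4C
  '0' = 0x30 → acc = 0x7C
  '0' = 0x30 → acc = 0x4C
  '.' = 0x2E → acc = 0x62
Checksum = 0x62.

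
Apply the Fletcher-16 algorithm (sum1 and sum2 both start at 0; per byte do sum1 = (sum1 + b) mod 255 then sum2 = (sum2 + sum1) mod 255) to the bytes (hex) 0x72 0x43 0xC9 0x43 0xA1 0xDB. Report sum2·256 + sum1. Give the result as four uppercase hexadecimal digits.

Running sums (mod 255):
  after byte 0 (0x72): sum1=114, sum2=114
  after byte 1 (0x43): sum1=181, sum2=40
  after byte 2 (0xC9): sum1=127, sum2=167
  after byte 3 (0x43): sum1=194, sum2=106
  after byte 4 (0xA1): sum1=100, sum2=206
  after byte 5 (0xDB): sum1=64, sum2=15
Checksum = sum2·256 + sum1 = 15·256 + 64 = 3904 = 0x0F40.

0F40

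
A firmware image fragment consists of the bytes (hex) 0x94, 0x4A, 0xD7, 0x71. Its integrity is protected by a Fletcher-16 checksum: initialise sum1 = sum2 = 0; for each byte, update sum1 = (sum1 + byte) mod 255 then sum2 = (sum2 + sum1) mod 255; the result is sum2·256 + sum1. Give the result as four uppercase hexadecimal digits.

Running sums (mod 255):
  after byte 0 (0x94): sum1=148, sum2=148
  after byte 1 (0x4A): sum1=222, sum2=115
  after byte 2 (0xD7): sum1=182, sum2=42
  after byte 3 (0x71): sum1=40, sum2=82
Checksum = sum2·256 + sum1 = 82·256 + 40 = 21032 = 0x5228.

5228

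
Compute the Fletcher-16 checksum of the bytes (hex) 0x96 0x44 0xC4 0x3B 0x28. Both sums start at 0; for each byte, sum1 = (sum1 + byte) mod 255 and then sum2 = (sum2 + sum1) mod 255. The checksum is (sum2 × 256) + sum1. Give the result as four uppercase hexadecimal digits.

EE03

Running sums (mod 255):
  after byte 0 (0x96): sum1=150, sum2=150
  after byte 1 (0x44): sum1=218, sum2=113
  after byte 2 (0xC4): sum1=159, sum2=17
  after byte 3 (0x3B): sum1=218, sum2=235
  after byte 4 (0x28): sum1=3, sum2=238
Checksum = sum2·256 + sum1 = 238·256 + 3 = 60931 = 0xEE03.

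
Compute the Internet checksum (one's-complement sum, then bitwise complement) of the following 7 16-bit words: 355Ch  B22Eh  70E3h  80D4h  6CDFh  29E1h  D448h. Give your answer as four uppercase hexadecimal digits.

BBB3

One's-complement addition (fold any carry out of bit 15 back into bit 0):
  0x355C + 0xB22E = 0x0E78A
  0xE78A + 0x70E3 = 0x1586D → wrap carry → 0x586E
  0x586E + 0x80D4 = 0x0D942
  0xD942 + 0x6CDF = 0x14621 → wrap carry → 0x4622
  0x4622 + 0x29E1 = 0x07003
  0x7003 + 0xD448 = 0x1444B → wrap carry → 0x444C
One's-complement sum = 0x444C.
Checksum = ~0x444C & 0xFFFF = 0xBBB3.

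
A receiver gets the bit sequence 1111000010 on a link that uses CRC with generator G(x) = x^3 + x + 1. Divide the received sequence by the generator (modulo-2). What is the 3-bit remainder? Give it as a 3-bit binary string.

Modulo-2 division of 1111000010 by 1011:
  pos 0: 1111 XOR 1011 = 0100
  pos 1: 1000 XOR 1011 = 0011
  pos 3: 1100 XOR 1011 = 0111
  pos 4: 1110 XOR 1011 = 0101
  pos 5: 1011 XOR 1011 = 0000
Remainder = 000 (zero — the frame passes the CRC check).

000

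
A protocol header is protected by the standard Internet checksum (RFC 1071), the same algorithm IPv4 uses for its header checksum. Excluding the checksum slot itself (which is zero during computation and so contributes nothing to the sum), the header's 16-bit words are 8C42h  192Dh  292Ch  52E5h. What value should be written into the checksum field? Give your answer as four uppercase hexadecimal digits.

One's-complement addition (fold any carry out of bit 15 back into bit 0):
  0x8C42 + 0x192D = 0x0A56F
  0xA56F + 0x292C = 0x0CE9B
  0xCE9B + 0x52E5 = 0x12180 → wrap carry → 0x2181
One's-complement sum = 0x2181.
Checksum = ~0x2181 & 0xFFFF = 0xDE7E.

DE7E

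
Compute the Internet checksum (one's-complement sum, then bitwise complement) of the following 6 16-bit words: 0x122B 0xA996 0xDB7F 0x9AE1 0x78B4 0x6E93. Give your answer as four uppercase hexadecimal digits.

One's-complement addition (fold any carry out of bit 15 back into bit 0):
  0x122B + 0xA996 = 0x0BBC1
  0xBBC1 + 0xDB7F = 0x19740 → wrap carry → 0x9741
  0x9741 + 0x9AE1 = 0x13222 → wrap carry → 0x3223
  0x3223 + 0x78B4 = 0x0AAD7
  0xAAD7 + 0x6E93 = 0x1196A → wrap carry → 0x196B
One's-complement sum = 0x196B.
Checksum = ~0x196B & 0xFFFF = 0xE694.

E694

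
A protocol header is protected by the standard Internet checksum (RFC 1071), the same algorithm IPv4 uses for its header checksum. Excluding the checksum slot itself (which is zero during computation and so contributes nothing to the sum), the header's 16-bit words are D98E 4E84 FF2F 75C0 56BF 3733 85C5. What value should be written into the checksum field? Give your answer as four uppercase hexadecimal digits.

4F44

One's-complement addition (fold any carry out of bit 15 back into bit 0):
  0xD98E + 0x4E84 = 0x12812 → wrap carry → 0x2813
  0x2813 + 0xFF2F = 0x12742 → wrap carry → 0x2743
  0x2743 + 0x75C0 = 0x09D03
  0x9D03 + 0x56BF = 0x0F3C2
  0xF3C2 + 0x3733 = 0x12AF5 → wrap carry → 0x2AF6
  0x2AF6 + 0x85C5 = 0x0B0BB
One's-complement sum = 0xB0BB.
Checksum = ~0xB0BB & 0xFFFF = 0x4F44.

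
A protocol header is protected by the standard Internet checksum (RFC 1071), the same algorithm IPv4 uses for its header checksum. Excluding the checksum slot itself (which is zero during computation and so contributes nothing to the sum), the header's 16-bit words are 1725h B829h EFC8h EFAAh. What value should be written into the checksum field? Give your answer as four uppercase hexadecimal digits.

513D

One's-complement addition (fold any carry out of bit 15 back into bit 0):
  0x1725 + 0xB829 = 0x0CF4E
  0xCF4E + 0xEFC8 = 0x1BF16 → wrap carry → 0xBF17
  0xBF17 + 0xEFAA = 0x1AEC1 → wrap carry → 0xAEC2
One's-complement sum = 0xAEC2.
Checksum = ~0xAEC2 & 0xFFFF = 0x513D.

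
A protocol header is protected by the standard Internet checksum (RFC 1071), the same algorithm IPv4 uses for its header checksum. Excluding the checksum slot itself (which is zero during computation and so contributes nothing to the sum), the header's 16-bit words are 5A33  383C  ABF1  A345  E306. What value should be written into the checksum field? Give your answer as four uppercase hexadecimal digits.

3B52

One's-complement addition (fold any carry out of bit 15 back into bit 0):
  0x5A33 + 0x383C = 0x0926F
  0x926F + 0xABF1 = 0x13E60 → wrap carry → 0x3E61
  0x3E61 + 0xA345 = 0x0E1A6
  0xE1A6 + 0xE306 = 0x1C4AC → wrap carry → 0xC4AD
One's-complement sum = 0xC4AD.
Checksum = ~0xC4AD & 0xFFFF = 0x3B52.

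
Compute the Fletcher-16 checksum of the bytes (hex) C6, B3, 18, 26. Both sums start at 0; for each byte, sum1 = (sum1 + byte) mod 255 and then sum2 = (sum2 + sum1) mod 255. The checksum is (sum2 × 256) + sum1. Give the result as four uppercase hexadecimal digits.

Running sums (mod 255):
  after byte 0 (C6): sum1=198, sum2=198
  after byte 1 (B3): sum1=122, sum2=65
  after byte 2 (18): sum1=146, sum2=211
  after byte 3 (26): sum1=184, sum2=140
Checksum = sum2·256 + sum1 = 140·256 + 184 = 36024 = 0x8CB8.

8CB8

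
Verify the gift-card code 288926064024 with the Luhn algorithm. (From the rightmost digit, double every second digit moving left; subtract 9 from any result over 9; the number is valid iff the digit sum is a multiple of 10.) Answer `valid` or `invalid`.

From the right, keep odd positions and double even positions (subtract 9 from any doubled value over 9):
  doubled (positions 2,4,...): 4 8 0 4 7 4 → sum 27
  kept (positions 1,3,...): 4 0 6 6 9 8 → sum 33
Total = 60.
60 mod 10 = 0, so the number is valid.

valid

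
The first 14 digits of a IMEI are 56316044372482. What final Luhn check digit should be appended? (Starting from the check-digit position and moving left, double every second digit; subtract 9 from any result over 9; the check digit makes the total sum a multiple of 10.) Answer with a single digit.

Partial digits right→left: 2 8 4 2 7 3 4 4 0 6 1 3 6 5
Double every second digit counting from the check-digit position (so the 1st, 3rd, 5th, ... of the partial from the right).
  doubled (with −9 where >9): 4 8 5 8 0 2 3 → sum 30
  kept as-is: 8 2 3 4 6 3 5 → sum 31
Total = 30 + 31 = 61.
Check digit = (10 − (61 mod 10)) mod 10 = 9.

9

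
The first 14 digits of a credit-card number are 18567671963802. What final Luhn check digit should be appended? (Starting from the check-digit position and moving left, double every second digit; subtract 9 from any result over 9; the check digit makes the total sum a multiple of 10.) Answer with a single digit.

Partial digits right→left: 2 0 8 3 6 9 1 7 6 7 6 5 8 1
Double every second digit counting from the check-digit position (so the 1st, 3rd, 5th, ... of the partial from the right).
  doubled (with −9 where >9): 4 7 3 2 3 3 7 → sum 29
  kept as-is: 0 3 9 7 7 5 1 → sum 32
Total = 29 + 32 = 61.
Check digit = (10 − (61 mod 10)) mod 10 = 9.

9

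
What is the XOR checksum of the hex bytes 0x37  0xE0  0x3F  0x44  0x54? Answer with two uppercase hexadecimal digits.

XOR the bytes together:
  start with 0x37
  0x37 ⊕ 0xE0 = 0xD7
  0xD7 ⊕ 0x3F = 0xE8
  0xE8 ⊕ 0x44 = 0xAC
  0xAC ⊕ 0x54 = 0xF8

F8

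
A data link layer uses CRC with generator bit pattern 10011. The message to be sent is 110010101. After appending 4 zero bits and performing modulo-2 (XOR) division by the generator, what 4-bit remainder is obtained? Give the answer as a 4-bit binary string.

1011

Append 4 zeros: 1100101010000. Divide by 10011 (XOR where the leading bit is 1):
  pos 0: 11001 XOR 10011 = 01010
  pos 1: 10100 XOR 10011 = 00111
  pos 3: 11110 XOR 10011 = 01101
  pos 4: 11011 XOR 10011 = 01000
  pos 5: 10000 XOR 10011 = 00011
  pos 8: 11000 XOR 10011 = 01011
Remainder (last 4 bits) = 1011. This is the CRC / FCS.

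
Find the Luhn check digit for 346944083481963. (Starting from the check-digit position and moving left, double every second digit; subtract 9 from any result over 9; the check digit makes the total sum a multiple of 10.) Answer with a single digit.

9

Partial digits right→left: 3 6 9 1 8 4 3 8 0 4 4 9 6 4 3
Double every second digit counting from the check-digit position (so the 1st, 3rd, 5th, ... of the partial from the right).
  doubled (with −9 where >9): 6 9 7 6 0 8 3 6 → sum 45
  kept as-is: 6 1 4 8 4 9 4 → sum 36
Total = 45 + 36 = 81.
Check digit = (10 − (81 mod 10)) mod 10 = 9.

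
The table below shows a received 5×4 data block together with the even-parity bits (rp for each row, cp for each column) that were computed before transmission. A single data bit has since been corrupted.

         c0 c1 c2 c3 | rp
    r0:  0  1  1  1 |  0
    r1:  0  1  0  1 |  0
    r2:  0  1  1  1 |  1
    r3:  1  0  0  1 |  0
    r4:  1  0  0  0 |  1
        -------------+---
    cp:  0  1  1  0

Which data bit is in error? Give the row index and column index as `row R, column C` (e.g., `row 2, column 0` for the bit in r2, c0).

row 0, column 2

Recompute each row's even parity and compare to rp:
  r0: data parity 1, sent rp 0 → mismatch
  r1: data parity 0, sent rp 0 → ok
  r2: data parity 1, sent rp 1 → ok
  r3: data parity 0, sent rp 0 → ok
  r4: data parity 1, sent rp 1 → ok
Recompute each column's even parity and compare to cp:
  c0: data parity 0, sent cp 0 → ok
  c1: data parity 1, sent cp 1 → ok
  c2: data parity 0, sent cp 1 → mismatch
  c3: data parity 0, sent cp 0 → ok
Exactly one row (r0) and one column (c2) fail → the flipped bit is at their intersection.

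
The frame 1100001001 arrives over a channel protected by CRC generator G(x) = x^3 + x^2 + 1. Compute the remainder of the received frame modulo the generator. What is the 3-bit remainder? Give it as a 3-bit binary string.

010

Modulo-2 division of 1100001001 by 1101:
  pos 0: 1100 XOR 1101 = 0001
  pos 3: 1001 XOR 1101 = 0100
  pos 4: 1000 XOR 1101 = 0101
  pos 5: 1010 XOR 1101 = 0111
  pos 6: 1111 XOR 1101 = 0010
Remainder = 010 (nonzero — an error is detected).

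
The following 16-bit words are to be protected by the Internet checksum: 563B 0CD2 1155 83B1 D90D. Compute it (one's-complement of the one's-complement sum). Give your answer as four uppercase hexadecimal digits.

One's-complement addition (fold any carry out of bit 15 back into bit 0):
  0x563B + 0x0CD2 = 0x0630D
  0x630D + 0x1155 = 0x07462
  0x7462 + 0x83B1 = 0x0F813
  0xF813 + 0xD90D = 0x1D120 → wrap carry → 0xD121
One's-complement sum = 0xD121.
Checksum = ~0xD121 & 0xFFFF = 0x2EDE.

2EDE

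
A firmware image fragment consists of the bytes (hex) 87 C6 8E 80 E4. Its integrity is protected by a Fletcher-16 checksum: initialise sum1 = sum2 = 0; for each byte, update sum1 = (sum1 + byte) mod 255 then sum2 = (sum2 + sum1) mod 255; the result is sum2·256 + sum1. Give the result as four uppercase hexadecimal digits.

Running sums (mod 255):
  after byte 0 (87): sum1=135, sum2=135
  after byte 1 (C6): sum1=78, sum2=213
  after byte 2 (8E): sum1=220, sum2=178
  after byte 3 (80): sum1=93, sum2=16
  after byte 4 (E4): sum1=66, sum2=82
Checksum = sum2·256 + sum1 = 82·256 + 66 = 21058 = 0x5242.

5242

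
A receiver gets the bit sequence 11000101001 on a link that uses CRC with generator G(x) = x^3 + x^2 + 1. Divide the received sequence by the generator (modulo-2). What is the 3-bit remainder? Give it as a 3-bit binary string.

Modulo-2 division of 11000101001 by 1101:
  pos 0: 1100 XOR 1101 = 0001
  pos 3: 1010 XOR 1101 = 0111
  pos 4: 1111 XOR 1101 = 0010
  pos 6: 1000 XOR 1101 = 0101
  pos 7: 1011 XOR 1101 = 0110
Remainder = 110 (nonzero — an error is detected).

110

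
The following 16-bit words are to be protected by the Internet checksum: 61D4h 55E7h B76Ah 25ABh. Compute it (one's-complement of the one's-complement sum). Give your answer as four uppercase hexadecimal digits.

One's-complement addition (fold any carry out of bit 15 back into bit 0):
  0x61D4 + 0x55E7 = 0x0B7BB
  0xB7BB + 0xB76A = 0x16F25 → wrap carry → 0x6F26
  0x6F26 + 0x25AB = 0x094D1
One's-complement sum = 0x94D1.
Checksum = ~0x94D1 & 0xFFFF = 0x6B2E.

6B2E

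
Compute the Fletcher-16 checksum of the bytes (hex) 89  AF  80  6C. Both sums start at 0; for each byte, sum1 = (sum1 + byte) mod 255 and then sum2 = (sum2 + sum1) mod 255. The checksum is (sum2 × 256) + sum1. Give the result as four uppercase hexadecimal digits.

A226

Running sums (mod 255):
  after byte 0 (89): sum1=137, sum2=137
  after byte 1 (AF): sum1=57, sum2=194
  after byte 2 (80): sum1=185, sum2=124
  after byte 3 (6C): sum1=38, sum2=162
Checksum = sum2·256 + sum1 = 162·256 + 38 = 41510 = 0xA226.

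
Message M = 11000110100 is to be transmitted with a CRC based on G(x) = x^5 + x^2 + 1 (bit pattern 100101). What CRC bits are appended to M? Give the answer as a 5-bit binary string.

Append 5 zeros: 1100011010000000. Divide by 100101 (XOR where the leading bit is 1):
  pos 0: 110001 XOR 100101 = 010100
  pos 1: 101001 XOR 100101 = 001100
  pos 3: 110001 XOR 100101 = 010100
  pos 4: 101000 XOR 100101 = 001101
  pos 6: 110100 XOR 100101 = 010001
  pos 7: 100010 XOR 100101 = 000111
  pos 10: 111000 XOR 100101 = 011101
Remainder (last 5 bits) = 11101. This is the CRC / FCS.

11101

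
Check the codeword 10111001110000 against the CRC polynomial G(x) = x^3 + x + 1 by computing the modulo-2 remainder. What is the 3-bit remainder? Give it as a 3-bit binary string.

Modulo-2 division of 10111001110000 by 1011:
  pos 0: 1011 XOR 1011 = 0000
  pos 4: 1001 XOR 1011 = 0010
  pos 6: 1011 XOR 1011 = 0000
Remainder = 000 (zero — the frame passes the CRC check).

000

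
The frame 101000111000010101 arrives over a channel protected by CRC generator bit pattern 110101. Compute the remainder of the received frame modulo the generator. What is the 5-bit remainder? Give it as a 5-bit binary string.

00000

Modulo-2 division of 101000111000010101 by 110101:
  pos 0: 101000 XOR 110101 = 011101
  pos 1: 111011 XOR 110101 = 001110
  pos 3: 111011 XOR 110101 = 001110
  pos 5: 111000 XOR 110101 = 001101
  pos 7: 110100 XOR 110101 = 000001
  pos 12: 110101 XOR 110101 = 000000
Remainder = 00000 (zero — the frame passes the CRC check).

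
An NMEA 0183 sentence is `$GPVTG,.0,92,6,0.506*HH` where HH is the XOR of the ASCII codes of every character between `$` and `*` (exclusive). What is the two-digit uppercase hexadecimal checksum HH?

XOR the ASCII codes of the payload characters:
  'G' = 0x47 → acc = 0x47
  'P' = 0x50 → acc = 0x17
  'V' = 0x56 → acc = 0x41
  'T' = 0x54 → acc = 0x15
  'G' = 0x47 → acc = 0x52
  ',' = 0x2C → acc = 0x7E
  '.' = 0x2E → acc = 0x50
  '0' = 0x30 → acc = 0x60
  ',' = 0x2C → acc = 0x4C
  '9' = 0x39 → acc = 0x75
  '2' = 0x32 → acc = 0x47
  ',' = 0x2C → acc = 0x6B
  '6' = 0x36 → acc = 0x5D
  ',' = 0x2C → acc = 0x71
  '0' = 0x30 → acc = 0x41
  '.' = 0x2E → acc = 0x6F
  '5' = 0x35 → acc = 0x5A
  '0' = 0x30 → acc = 0x6A
  '6' = 0x36 → acc = 0x5C
Checksum = 0x5C.

5C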